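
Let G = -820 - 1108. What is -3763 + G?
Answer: -5691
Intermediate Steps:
G = -1928
-3763 + G = -3763 - 1928 = -5691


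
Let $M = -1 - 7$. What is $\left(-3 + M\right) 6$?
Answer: $-66$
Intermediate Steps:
$M = -8$ ($M = -1 - 7 = -8$)
$\left(-3 + M\right) 6 = \left(-3 - 8\right) 6 = \left(-11\right) 6 = -66$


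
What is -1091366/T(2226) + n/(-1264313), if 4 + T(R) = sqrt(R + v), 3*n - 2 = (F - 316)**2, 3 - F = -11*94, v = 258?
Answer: -1379935135935/780081121 - 1637049*sqrt(69)/617 ≈ -23808.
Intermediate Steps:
F = 1037 (F = 3 - (-11)*94 = 3 - 1*(-1034) = 3 + 1034 = 1037)
n = 173281 (n = 2/3 + (1037 - 316)**2/3 = 2/3 + (1/3)*721**2 = 2/3 + (1/3)*519841 = 2/3 + 519841/3 = 173281)
T(R) = -4 + sqrt(258 + R) (T(R) = -4 + sqrt(R + 258) = -4 + sqrt(258 + R))
-1091366/T(2226) + n/(-1264313) = -1091366/(-4 + sqrt(258 + 2226)) + 173281/(-1264313) = -1091366/(-4 + sqrt(2484)) + 173281*(-1/1264313) = -1091366/(-4 + 6*sqrt(69)) - 173281/1264313 = -173281/1264313 - 1091366/(-4 + 6*sqrt(69))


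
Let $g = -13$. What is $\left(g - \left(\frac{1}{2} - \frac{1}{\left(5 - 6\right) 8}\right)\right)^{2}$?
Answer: $\frac{11881}{64} \approx 185.64$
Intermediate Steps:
$\left(g - \left(\frac{1}{2} - \frac{1}{\left(5 - 6\right) 8}\right)\right)^{2} = \left(-13 - \left(\frac{1}{2} - \frac{1}{\left(5 - 6\right) 8}\right)\right)^{2} = \left(-13 - \left(\frac{1}{2} - \frac{1}{-1} \cdot \frac{1}{8}\right)\right)^{2} = \left(-13 - \frac{5}{8}\right)^{2} = \left(- \frac{109}{8}\right)^{2} = \frac{11881}{64}$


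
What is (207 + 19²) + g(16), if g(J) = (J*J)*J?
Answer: 4664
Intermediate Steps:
g(J) = J³ (g(J) = J²*J = J³)
(207 + 19²) + g(16) = (207 + 19²) + 16³ = (207 + 361) + 4096 = 568 + 4096 = 4664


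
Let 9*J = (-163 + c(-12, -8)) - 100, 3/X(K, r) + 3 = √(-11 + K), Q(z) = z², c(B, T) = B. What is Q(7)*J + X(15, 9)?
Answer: -13502/9 ≈ -1500.2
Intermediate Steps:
X(K, r) = 3/(-3 + √(-11 + K))
J = -275/9 (J = ((-163 - 12) - 100)/9 = (-175 - 100)/9 = (⅑)*(-275) = -275/9 ≈ -30.556)
Q(7)*J + X(15, 9) = 7²*(-275/9) + 3/(-3 + √(-11 + 15)) = 49*(-275/9) + 3/(-3 + √4) = -13475/9 + 3/(-3 + 2) = -13475/9 + 3/(-1) = -13475/9 + 3*(-1) = -13475/9 - 3 = -13502/9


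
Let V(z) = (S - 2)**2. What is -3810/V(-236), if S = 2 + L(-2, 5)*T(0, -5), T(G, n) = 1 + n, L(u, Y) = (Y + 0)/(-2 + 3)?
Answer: -381/40 ≈ -9.5250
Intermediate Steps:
L(u, Y) = Y (L(u, Y) = Y/1 = Y*1 = Y)
S = -18 (S = 2 + 5*(1 - 5) = 2 + 5*(-4) = 2 - 20 = -18)
V(z) = 400 (V(z) = (-18 - 2)**2 = (-20)**2 = 400)
-3810/V(-236) = -3810/400 = -3810*1/400 = -381/40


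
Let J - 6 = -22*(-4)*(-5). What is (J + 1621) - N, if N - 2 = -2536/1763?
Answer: 2091691/1763 ≈ 1186.4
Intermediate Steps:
J = -434 (J = 6 - 22*(-4)*(-5) = 6 + 88*(-5) = 6 - 440 = -434)
N = 990/1763 (N = 2 - 2536/1763 = 990/1763 ≈ 0.56154)
(J + 1621) - N = (-434 + 1621) - 1*990/1763 = 1187 - 990/1763 = 2091691/1763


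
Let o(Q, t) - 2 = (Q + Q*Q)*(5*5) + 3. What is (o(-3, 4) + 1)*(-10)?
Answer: -1560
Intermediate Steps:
o(Q, t) = 5 + 25*Q + 25*Q**2 (o(Q, t) = 2 + ((Q + Q*Q)*(5*5) + 3) = 2 + ((Q + Q**2)*25 + 3) = 2 + ((25*Q + 25*Q**2) + 3) = 2 + (3 + 25*Q + 25*Q**2) = 5 + 25*Q + 25*Q**2)
(o(-3, 4) + 1)*(-10) = ((5 + 25*(-3) + 25*(-3)**2) + 1)*(-10) = ((5 - 75 + 25*9) + 1)*(-10) = ((5 - 75 + 225) + 1)*(-10) = (155 + 1)*(-10) = 156*(-10) = -1560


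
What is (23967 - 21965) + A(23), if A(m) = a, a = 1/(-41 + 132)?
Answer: 182183/91 ≈ 2002.0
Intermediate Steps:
a = 1/91 ≈ 0.010989
A(m) = 1/91
(23967 - 21965) + A(23) = (23967 - 21965) + 1/91 = 2002 + 1/91 = 182183/91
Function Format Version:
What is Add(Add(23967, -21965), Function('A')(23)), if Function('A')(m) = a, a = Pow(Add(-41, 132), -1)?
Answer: Rational(182183, 91) ≈ 2002.0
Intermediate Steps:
a = Rational(1, 91) (a = Pow(91, -1) = Rational(1, 91) ≈ 0.010989)
Function('A')(m) = Rational(1, 91)
Add(Add(23967, -21965), Function('A')(23)) = Add(Add(23967, -21965), Rational(1, 91)) = Add(2002, Rational(1, 91)) = Rational(182183, 91)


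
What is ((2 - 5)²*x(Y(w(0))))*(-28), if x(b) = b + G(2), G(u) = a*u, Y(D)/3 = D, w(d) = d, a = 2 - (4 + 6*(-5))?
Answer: -14112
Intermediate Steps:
a = 28 (a = 2 - (4 - 30) = 2 - 1*(-26) = 2 + 26 = 28)
Y(D) = 3*D
G(u) = 28*u
x(b) = 56 + b (x(b) = b + 28*2 = b + 56 = 56 + b)
((2 - 5)²*x(Y(w(0))))*(-28) = ((2 - 5)²*(56 + 3*0))*(-28) = ((-3)²*(56 + 0))*(-28) = (9*56)*(-28) = 504*(-28) = -14112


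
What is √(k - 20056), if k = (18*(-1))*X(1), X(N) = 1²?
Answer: I*√20074 ≈ 141.68*I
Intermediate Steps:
X(N) = 1
k = -18 (k = (18*(-1))*1 = -18*1 = -18)
√(k - 20056) = √(-18 - 20056) = √(-20074) = I*√20074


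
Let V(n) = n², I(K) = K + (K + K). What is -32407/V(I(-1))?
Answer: -32407/9 ≈ -3600.8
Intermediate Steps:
I(K) = 3*K (I(K) = K + 2*K = 3*K)
-32407/V(I(-1)) = -32407/((3*(-1))²) = -32407/((-3)²) = -32407/9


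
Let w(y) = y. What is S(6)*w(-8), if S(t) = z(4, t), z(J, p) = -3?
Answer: 24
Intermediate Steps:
S(t) = -3
S(6)*w(-8) = -3*(-8) = 24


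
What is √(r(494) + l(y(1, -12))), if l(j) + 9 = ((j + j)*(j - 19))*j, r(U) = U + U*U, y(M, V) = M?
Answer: 3*√27165 ≈ 494.45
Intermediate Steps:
r(U) = U + U²
l(j) = -9 + 2*j²*(-19 + j) (l(j) = -9 + ((j + j)*(j - 19))*j = -9 + ((2*j)*(-19 + j))*j = -9 + (2*j*(-19 + j))*j = -9 + 2*j²*(-19 + j))
√(r(494) + l(y(1, -12))) = √(494*(1 + 494) + (-9 - 38*1² + 2*1³)) = √(494*495 + (-9 - 38*1 + 2*1)) = √(244530 + (-9 - 38 + 2)) = √(244530 - 45) = √244485 = 3*√27165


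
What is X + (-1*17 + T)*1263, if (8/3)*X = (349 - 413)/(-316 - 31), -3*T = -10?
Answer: -5989543/347 ≈ -17261.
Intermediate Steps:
T = 10/3 (T = -1/3*(-10) = 10/3 ≈ 3.3333)
X = 24/347 (X = 3*((349 - 413)/(-316 - 31))/8 = 3*(-64/(-347))/8 = 3*(-64*(-1/347))/8 = (3/8)*(64/347) = 24/347 ≈ 0.069164)
X + (-1*17 + T)*1263 = 24/347 + (-1*17 + 10/3)*1263 = 24/347 + (-17 + 10/3)*1263 = 24/347 - 41/3*1263 = 24/347 - 17261 = -5989543/347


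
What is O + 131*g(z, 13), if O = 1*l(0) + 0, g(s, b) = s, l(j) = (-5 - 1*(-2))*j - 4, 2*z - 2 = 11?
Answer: 1695/2 ≈ 847.50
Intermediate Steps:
z = 13/2 (z = 1 + (1/2)*11 = 1 + 11/2 = 13/2 ≈ 6.5000)
l(j) = -4 - 3*j (l(j) = (-5 + 2)*j - 4 = -3*j - 4 = -4 - 3*j)
O = -4 (O = 1*(-4 - 3*0) + 0 = 1*(-4 + 0) + 0 = 1*(-4) + 0 = -4 + 0 = -4)
O + 131*g(z, 13) = -4 + 131*(13/2) = -4 + 1703/2 = 1695/2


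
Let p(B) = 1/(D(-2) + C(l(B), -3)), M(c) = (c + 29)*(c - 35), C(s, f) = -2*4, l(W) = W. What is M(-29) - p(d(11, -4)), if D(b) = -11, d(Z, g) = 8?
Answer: 1/19 ≈ 0.052632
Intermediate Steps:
C(s, f) = -8
M(c) = (-35 + c)*(29 + c) (M(c) = (29 + c)*(-35 + c) = (-35 + c)*(29 + c))
p(B) = -1/19 (p(B) = 1/(-11 - 8) = 1/(-19) = -1/19)
M(-29) - p(d(11, -4)) = (-1015 + (-29)² - 6*(-29)) - 1*(-1/19) = (-1015 + 841 + 174) + 1/19 = 0 + 1/19 = 1/19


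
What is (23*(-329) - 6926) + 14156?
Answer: -337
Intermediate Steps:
(23*(-329) - 6926) + 14156 = (-7567 - 6926) + 14156 = -14493 + 14156 = -337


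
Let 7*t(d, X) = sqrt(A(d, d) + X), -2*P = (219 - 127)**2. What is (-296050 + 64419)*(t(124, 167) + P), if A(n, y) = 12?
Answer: 980262392 - 231631*sqrt(179)/7 ≈ 9.7982e+8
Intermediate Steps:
P = -4232 (P = -(219 - 127)**2/2 = -1/2*92**2 = -1/2*8464 = -4232)
t(d, X) = sqrt(12 + X)/7
(-296050 + 64419)*(t(124, 167) + P) = (-296050 + 64419)*(sqrt(12 + 167)/7 - 4232) = -231631*(sqrt(179)/7 - 4232) = -231631*(-4232 + sqrt(179)/7) = 980262392 - 231631*sqrt(179)/7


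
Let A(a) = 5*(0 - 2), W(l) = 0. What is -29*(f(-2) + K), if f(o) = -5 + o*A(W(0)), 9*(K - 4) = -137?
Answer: -986/9 ≈ -109.56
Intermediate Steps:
K = -101/9 (K = 4 + (⅑)*(-137) = 4 - 137/9 = -101/9 ≈ -11.222)
A(a) = -10 (A(a) = 5*(-2) = -10)
f(o) = -5 - 10*o (f(o) = -5 + o*(-10) = -5 - 10*o)
-29*(f(-2) + K) = -29*((-5 - 10*(-2)) - 101/9) = -29*((-5 + 20) - 101/9) = -29*(15 - 101/9) = -29*34/9 = -986/9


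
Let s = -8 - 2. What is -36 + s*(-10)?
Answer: 64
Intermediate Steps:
s = -10
-36 + s*(-10) = -36 - 10*(-10) = -36 + 100 = 64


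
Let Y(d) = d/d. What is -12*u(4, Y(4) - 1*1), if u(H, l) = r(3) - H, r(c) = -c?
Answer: 84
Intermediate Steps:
Y(d) = 1
u(H, l) = -3 - H (u(H, l) = -1*3 - H = -3 - H)
-12*u(4, Y(4) - 1*1) = -12*(-3 - 1*4) = -12*(-3 - 4) = -12*(-7) = 84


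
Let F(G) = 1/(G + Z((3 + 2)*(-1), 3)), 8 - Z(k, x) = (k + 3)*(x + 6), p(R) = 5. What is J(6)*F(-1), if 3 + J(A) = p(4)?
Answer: 2/25 ≈ 0.080000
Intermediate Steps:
J(A) = 2 (J(A) = -3 + 5 = 2)
Z(k, x) = 8 - (3 + k)*(6 + x) (Z(k, x) = 8 - (k + 3)*(x + 6) = 8 - (3 + k)*(6 + x))
F(G) = 1/(26 + G) (F(G) = 1/(G + (-10 - 6*(3 + 2)*(-1) - 3*3 - 1*(3 + 2)*(-1)*3)) = 1/(G + (-10 - 30*(-1) - 9 - 1*5*(-1)*3)) = 1/(G + (-10 - 6*(-5) - 9 - 1*(-5)*3)) = 1/(G + (-10 + 30 - 9 + 15)) = 1/(G + 26) = 1/(26 + G))
J(6)*F(-1) = 2/(26 - 1) = 2/25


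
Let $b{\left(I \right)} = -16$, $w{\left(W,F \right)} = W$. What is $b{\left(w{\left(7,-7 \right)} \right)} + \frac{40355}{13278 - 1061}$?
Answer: $- \frac{155117}{12217} \approx -12.697$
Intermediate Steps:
$b{\left(w{\left(7,-7 \right)} \right)} + \frac{40355}{13278 - 1061} = -16 + \frac{40355}{13278 - 1061} = -16 + \frac{40355}{12217} = - \frac{155117}{12217}$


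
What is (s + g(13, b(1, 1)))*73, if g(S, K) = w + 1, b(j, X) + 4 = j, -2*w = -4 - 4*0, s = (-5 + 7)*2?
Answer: 511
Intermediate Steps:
s = 4 (s = 2*2 = 4)
w = 2 (w = -(-4 - 4*0)/2 = -(-4 + 0)/2 = -1/2*(-4) = 2)
b(j, X) = -4 + j
g(S, K) = 3 (g(S, K) = 2 + 1 = 3)
(s + g(13, b(1, 1)))*73 = (4 + 3)*73 = 7*73 = 511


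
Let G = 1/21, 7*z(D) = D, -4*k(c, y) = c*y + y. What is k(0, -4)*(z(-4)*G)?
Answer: -4/147 ≈ -0.027211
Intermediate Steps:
k(c, y) = -y/4 - c*y/4 (k(c, y) = -(c*y + y)/4 = -(y + c*y)/4 = -y/4 - c*y/4)
z(D) = D/7
G = 1/21 ≈ 0.047619
k(0, -4)*(z(-4)*G) = (-1/4*(-4)*(1 + 0))*(((1/7)*(-4))*(1/21)) = (-1/4*(-4)*1)*(-4/7*1/21) = 1*(-4/147) = -4/147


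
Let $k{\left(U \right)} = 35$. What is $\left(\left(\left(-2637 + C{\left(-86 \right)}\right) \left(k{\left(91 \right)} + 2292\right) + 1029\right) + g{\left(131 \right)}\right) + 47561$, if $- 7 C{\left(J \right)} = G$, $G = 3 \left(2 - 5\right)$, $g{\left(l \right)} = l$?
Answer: $- \frac{42592103}{7} \approx -6.0846 \cdot 10^{6}$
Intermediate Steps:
$G = -9$ ($G = 3 \left(-3\right) = -9$)
$C{\left(J \right)} = \frac{9}{7}$ ($C{\left(J \right)} = \left(- \frac{1}{7}\right) \left(-9\right) = \frac{9}{7}$)
$\left(\left(\left(-2637 + C{\left(-86 \right)}\right) \left(k{\left(91 \right)} + 2292\right) + 1029\right) + g{\left(131 \right)}\right) + 47561 = \left(\left(\left(-2637 + \frac{9}{7}\right) \left(35 + 2292\right) + 1029\right) + 131\right) + 47561 = \left(\left(\left(- \frac{18450}{7}\right) 2327 + 1029\right) + 131\right) + 47561 = \left(\left(- \frac{42933150}{7} + 1029\right) + 131\right) + 47561 = \left(- \frac{42925947}{7} + 131\right) + 47561 = - \frac{42925030}{7} + 47561 = - \frac{42592103}{7}$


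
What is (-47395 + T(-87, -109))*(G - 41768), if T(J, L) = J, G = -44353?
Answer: 4089197322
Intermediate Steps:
(-47395 + T(-87, -109))*(G - 41768) = (-47395 - 87)*(-44353 - 41768) = -47482*(-86121) = 4089197322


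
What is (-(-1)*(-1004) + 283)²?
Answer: 519841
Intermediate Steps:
(-(-1)*(-1004) + 283)² = (-1*1004 + 283)² = (-1004 + 283)² = (-721)² = 519841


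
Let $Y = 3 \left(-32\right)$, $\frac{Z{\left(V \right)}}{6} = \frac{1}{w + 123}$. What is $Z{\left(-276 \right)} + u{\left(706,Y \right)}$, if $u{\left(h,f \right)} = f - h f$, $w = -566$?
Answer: $\frac{29982234}{443} \approx 67680.0$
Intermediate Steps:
$Z{\left(V \right)} = - \frac{6}{443}$ ($Z{\left(V \right)} = \frac{6}{-566 + 123} = \frac{6}{-443} = 6 \left(- \frac{1}{443}\right) = - \frac{6}{443}$)
$Y = -96$
$u{\left(h,f \right)} = f - f h$
$Z{\left(-276 \right)} + u{\left(706,Y \right)} = - \frac{6}{443} - 96 \left(1 - 706\right) = - \frac{6}{443} - -67680 = - \frac{6}{443} + 67680 = \frac{29982234}{443}$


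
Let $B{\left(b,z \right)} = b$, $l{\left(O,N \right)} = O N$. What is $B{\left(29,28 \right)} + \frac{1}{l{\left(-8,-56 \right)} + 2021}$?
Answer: $\frac{71602}{2469} \approx 29.0$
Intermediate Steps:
$l{\left(O,N \right)} = N O$
$B{\left(29,28 \right)} + \frac{1}{l{\left(-8,-56 \right)} + 2021} = 29 + \frac{1}{\left(-56\right) \left(-8\right) + 2021} = 29 + \frac{1}{448 + 2021} = 29 + \frac{1}{2469} = \frac{71602}{2469}$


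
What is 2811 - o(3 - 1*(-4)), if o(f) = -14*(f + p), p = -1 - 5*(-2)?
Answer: 3035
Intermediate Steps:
p = 9 (p = -1 + 10 = 9)
o(f) = -126 - 14*f (o(f) = -14*(f + 9) = -14*(9 + f) = -126 - 14*f)
2811 - o(3 - 1*(-4)) = 2811 - (-126 - 14*(3 - 1*(-4))) = 2811 - (-126 - 14*(3 + 4)) = 2811 - (-126 - 14*7) = 2811 - (-126 - 98) = 2811 - 1*(-224) = 2811 + 224 = 3035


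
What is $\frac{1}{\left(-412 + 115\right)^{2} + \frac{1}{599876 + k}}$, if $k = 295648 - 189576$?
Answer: $\frac{705948}{62270967133} \approx 1.1337 \cdot 10^{-5}$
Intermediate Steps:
$k = 106072$ ($k = 295648 - 189576 = 106072$)
$\frac{1}{\left(-412 + 115\right)^{2} + \frac{1}{599876 + k}} = \frac{1}{\left(-412 + 115\right)^{2} + \frac{1}{599876 + 106072}} = \frac{1}{\left(-297\right)^{2} + \frac{1}{705948}} = \frac{1}{88209 + \frac{1}{705948}} = \frac{1}{\frac{62270967133}{705948}} = \frac{705948}{62270967133}$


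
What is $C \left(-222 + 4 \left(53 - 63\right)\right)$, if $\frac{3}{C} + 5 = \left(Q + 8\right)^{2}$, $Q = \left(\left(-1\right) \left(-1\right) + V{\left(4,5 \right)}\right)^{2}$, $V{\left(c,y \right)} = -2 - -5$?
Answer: $- \frac{786}{571} \approx -1.3765$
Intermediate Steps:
$V{\left(c,y \right)} = 3$ ($V{\left(c,y \right)} = -2 + 5 = 3$)
$Q = 16$ ($Q = \left(\left(-1\right) \left(-1\right) + 3\right)^{2} = \left(1 + 3\right)^{2} = 4^{2} = 16$)
$C = \frac{3}{571}$ ($C = \frac{3}{-5 + \left(16 + 8\right)^{2}} = \frac{3}{-5 + 24^{2}} = \frac{3}{-5 + 576} = \frac{3}{571} \approx 0.0052539$)
$C \left(-222 + 4 \left(53 - 63\right)\right) = \frac{3 \left(-222 + 4 \left(53 - 63\right)\right)}{571} = \frac{3 \left(-222 + 4 \left(-10\right)\right)}{571} = \frac{3 \left(-222 - 40\right)}{571} = \frac{3}{571} \left(-262\right) = - \frac{786}{571}$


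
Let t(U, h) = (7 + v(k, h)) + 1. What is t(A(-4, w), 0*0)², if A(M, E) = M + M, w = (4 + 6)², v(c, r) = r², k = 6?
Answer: 64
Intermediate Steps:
w = 100 (w = 10² = 100)
A(M, E) = 2*M
t(U, h) = 8 + h² (t(U, h) = (7 + h²) + 1 = 8 + h²)
t(A(-4, w), 0*0)² = (8 + (0*0)²)² = (8 + 0²)² = (8 + 0)² = 8² = 64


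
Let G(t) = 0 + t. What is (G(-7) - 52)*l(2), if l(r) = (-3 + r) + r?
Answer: -59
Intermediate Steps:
l(r) = -3 + 2*r
G(t) = t
(G(-7) - 52)*l(2) = (-7 - 52)*(-3 + 2*2) = -59*(-3 + 4) = -59*1 = -59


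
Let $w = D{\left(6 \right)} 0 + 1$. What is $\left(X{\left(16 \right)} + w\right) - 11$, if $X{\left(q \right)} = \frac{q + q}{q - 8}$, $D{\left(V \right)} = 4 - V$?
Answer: $-6$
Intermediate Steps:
$X{\left(q \right)} = \frac{2 q}{-8 + q}$
$w = 1$ ($w = \left(4 - 6\right) 0 + 1 = \left(-2\right) 0 + 1 = 0 + 1 = 1$)
$\left(X{\left(16 \right)} + w\right) - 11 = \left(2 \cdot 16 \frac{1}{-8 + 16} + 1\right) - 11 = \left(2 \cdot 16 \cdot \frac{1}{8} + 1\right) - 11 = \left(4 + 1\right) - 11 = 5 - 11 = -6$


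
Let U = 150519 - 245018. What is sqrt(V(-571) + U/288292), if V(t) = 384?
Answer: sqrt(7971967790917)/144146 ≈ 19.588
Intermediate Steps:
U = -94499
sqrt(V(-571) + U/288292) = sqrt(384 - 94499/288292) = sqrt(110609629/288292) = sqrt(7971967790917)/144146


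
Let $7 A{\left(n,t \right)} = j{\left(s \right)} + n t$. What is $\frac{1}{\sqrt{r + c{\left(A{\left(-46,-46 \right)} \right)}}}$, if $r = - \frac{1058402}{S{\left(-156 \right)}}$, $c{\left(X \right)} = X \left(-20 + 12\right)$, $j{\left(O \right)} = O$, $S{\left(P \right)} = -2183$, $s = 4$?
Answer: $- \frac{i \sqrt{452544767346}}{29614866} \approx - 0.022715 i$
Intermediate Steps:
$A{\left(n,t \right)} = \frac{4}{7} + \frac{n t}{7}$ ($A{\left(n,t \right)} = \frac{4 + n t}{7} = \frac{4}{7} + \frac{n t}{7}$)
$c{\left(X \right)} = - 8 X$ ($c{\left(X \right)} = X \left(-8\right) = - 8 X$)
$r = \frac{1058402}{2183}$ ($r = - \frac{1058402}{-2183} = \left(-1058402\right) \left(- \frac{1}{2183}\right) = \frac{1058402}{2183} \approx 484.84$)
$\frac{1}{\sqrt{r + c{\left(A{\left(-46,-46 \right)} \right)}}} = \frac{1}{\sqrt{\frac{1058402}{2183} - 8 \left(\frac{4}{7} + \frac{1}{7} \left(-46\right) \left(-46\right)\right)}} = \frac{1}{\sqrt{\frac{1058402}{2183} - 8 \left(\frac{4}{7} + \frac{2116}{7}\right)}} = \frac{1}{\sqrt{\frac{1058402}{2183} - \frac{16960}{7}}} = \frac{1}{\sqrt{- \frac{29614866}{15281}}} = \frac{1}{\frac{1}{15281} i \sqrt{452544767346}} = - \frac{i \sqrt{452544767346}}{29614866}$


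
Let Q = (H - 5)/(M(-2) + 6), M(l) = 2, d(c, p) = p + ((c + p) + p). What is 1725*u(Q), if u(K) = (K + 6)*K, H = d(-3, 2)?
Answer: -39675/16 ≈ -2479.7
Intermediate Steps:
d(c, p) = c + 3*p (d(c, p) = p + (c + 2*p) = c + 3*p)
H = 3 (H = -3 + 3*2 = -3 + 6 = 3)
Q = -¼ (Q = (3 - 5)/(2 + 6) = -2/8 = -2*⅛ = -¼ ≈ -0.25000)
u(K) = K*(6 + K) (u(K) = (6 + K)*K = K*(6 + K))
1725*u(Q) = 1725*(-(6 - ¼)/4) = 1725*(-¼*23/4) = 1725*(-23/16) = -39675/16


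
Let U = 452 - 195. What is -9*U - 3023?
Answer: -5336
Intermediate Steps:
U = 257
-9*U - 3023 = -9*257 - 3023 = -2313 - 3023 = -5336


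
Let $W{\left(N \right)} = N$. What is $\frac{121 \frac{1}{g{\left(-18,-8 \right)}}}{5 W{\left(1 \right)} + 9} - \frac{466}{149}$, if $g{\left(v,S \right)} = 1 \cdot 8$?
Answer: $- \frac{34163}{16688} \approx -2.0472$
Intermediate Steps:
$g{\left(v,S \right)} = 8$
$\frac{121 \frac{1}{g{\left(-18,-8 \right)}}}{5 W{\left(1 \right)} + 9} - \frac{466}{149} = \frac{121 \cdot \frac{1}{8}}{5 \cdot 1 + 9} - \frac{466}{149} = \frac{121 \cdot \frac{1}{8}}{5 + 9} - \frac{466}{149} = \frac{121}{8 \cdot 14} - \frac{466}{149} = \frac{121}{8} \cdot \frac{1}{14} - \frac{466}{149} = \frac{121}{112} - \frac{466}{149} = - \frac{34163}{16688}$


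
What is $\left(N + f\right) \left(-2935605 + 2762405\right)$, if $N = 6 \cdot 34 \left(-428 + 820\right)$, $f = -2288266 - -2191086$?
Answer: $2981118400$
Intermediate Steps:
$f = -97180$ ($f = -2288266 + 2191086 = -97180$)
$N = 79968$ ($N = 204 \cdot 392 = 79968$)
$\left(N + f\right) \left(-2935605 + 2762405\right) = \left(79968 - 97180\right) \left(-2935605 + 2762405\right) = \left(-17212\right) \left(-173200\right) = 2981118400$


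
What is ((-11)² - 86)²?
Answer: 1225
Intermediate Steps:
((-11)² - 86)² = (121 - 86)² = 35² = 1225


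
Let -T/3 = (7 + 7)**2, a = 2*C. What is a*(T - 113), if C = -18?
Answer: 25236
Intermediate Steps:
a = -36 (a = 2*(-18) = -36)
T = -588 (T = -3*(7 + 7)**2 = -3*14**2 = -3*196 = -588)
a*(T - 113) = -36*(-588 - 113) = -36*(-701) = 25236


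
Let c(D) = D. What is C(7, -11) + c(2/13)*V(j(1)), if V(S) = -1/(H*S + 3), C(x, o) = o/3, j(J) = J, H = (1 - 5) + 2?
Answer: -149/39 ≈ -3.8205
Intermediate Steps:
H = -2 (H = -4 + 2 = -2)
C(x, o) = o/3 (C(x, o) = o*(⅓) = o/3)
V(S) = -1/(3 - 2*S) (V(S) = -1/(-2*S + 3) = -1/(3 - 2*S))
C(7, -11) + c(2/13)*V(j(1)) = (⅓)*(-11) + (2/13)/(-3 + 2*1) = -11/3 + (2*(1/13))/(-3 + 2) = -11/3 + (2/13)/(-1) = -11/3 + (2/13)*(-1) = -11/3 - 2/13 = -149/39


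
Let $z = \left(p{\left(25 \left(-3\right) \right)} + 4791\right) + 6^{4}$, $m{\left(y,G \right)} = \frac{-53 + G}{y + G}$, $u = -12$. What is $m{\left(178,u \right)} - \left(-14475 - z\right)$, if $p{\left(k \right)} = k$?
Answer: $\frac{3400777}{166} \approx 20487.0$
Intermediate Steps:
$m{\left(y,G \right)} = \frac{-53 + G}{G + y}$
$z = 6012$ ($z = \left(25 \left(-3\right) + 4791\right) + 6^{4} = \left(-75 + 4791\right) + 1296 = 4716 + 1296 = 6012$)
$m{\left(178,u \right)} - \left(-14475 - z\right) = \frac{-53 - 12}{-12 + 178} - \left(-14475 - 6012\right) = \frac{1}{166} \left(-65\right) - \left(-14475 - 6012\right) = \frac{1}{166} \left(-65\right) - -20487 = - \frac{65}{166} + 20487 = \frac{3400777}{166}$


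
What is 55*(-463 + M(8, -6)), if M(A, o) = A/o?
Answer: -76615/3 ≈ -25538.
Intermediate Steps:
55*(-463 + M(8, -6)) = 55*(-463 + 8/(-6)) = 55*(-463 + 8*(-⅙)) = 55*(-463 - 4/3) = 55*(-1393/3) = -76615/3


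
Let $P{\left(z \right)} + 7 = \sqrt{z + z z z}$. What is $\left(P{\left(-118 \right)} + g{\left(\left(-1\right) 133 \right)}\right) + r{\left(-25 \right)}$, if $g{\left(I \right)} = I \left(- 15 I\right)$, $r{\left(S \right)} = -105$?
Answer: $-265447 + 5 i \sqrt{65726} \approx -2.6545 \cdot 10^{5} + 1281.9 i$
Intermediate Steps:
$P{\left(z \right)} = -7 + \sqrt{z + z^{3}}$ ($P{\left(z \right)} = -7 + \sqrt{z + z z z} = -7 + \sqrt{z + z^{2} z} = -7 + \sqrt{z + z^{3}}$)
$g{\left(I \right)} = - 15 I^{2}$
$\left(P{\left(-118 \right)} + g{\left(\left(-1\right) 133 \right)}\right) + r{\left(-25 \right)} = \left(\left(-7 + \sqrt{-118 + \left(-118\right)^{3}}\right) - 15 \left(\left(-1\right) 133\right)^{2}\right) - 105 = \left(\left(-7 + \sqrt{-118 - 1643032}\right) - 15 \left(-133\right)^{2}\right) - 105 = \left(\left(-7 + \sqrt{-1643150}\right) - 265335\right) - 105 = \left(\left(-7 + 5 i \sqrt{65726}\right) - 265335\right) - 105 = \left(-265342 + 5 i \sqrt{65726}\right) - 105 = -265447 + 5 i \sqrt{65726}$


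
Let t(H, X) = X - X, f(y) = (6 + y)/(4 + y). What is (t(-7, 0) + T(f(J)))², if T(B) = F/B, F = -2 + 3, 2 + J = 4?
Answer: 9/16 ≈ 0.56250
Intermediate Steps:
J = 2 (J = -2 + 4 = 2)
f(y) = (6 + y)/(4 + y)
t(H, X) = 0
F = 1
T(B) = 1/B
(t(-7, 0) + T(f(J)))² = (0 + 1/((6 + 2)/(4 + 2)))² = (0 + 1/(8/6))² = (0 + 1/((⅙)*8))² = (0 + 1/(4/3))² = (0 + ¾)² = (¾)² = 9/16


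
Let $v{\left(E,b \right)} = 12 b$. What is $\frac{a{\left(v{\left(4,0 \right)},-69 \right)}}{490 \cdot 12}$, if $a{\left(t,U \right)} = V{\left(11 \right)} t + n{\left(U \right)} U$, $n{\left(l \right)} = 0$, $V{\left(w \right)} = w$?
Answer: $0$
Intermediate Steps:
$a{\left(t,U \right)} = 11 t$ ($a{\left(t,U \right)} = 11 t + 0 U = 11 t + 0 = 11 t$)
$\frac{a{\left(v{\left(4,0 \right)},-69 \right)}}{490 \cdot 12} = \frac{11 \cdot 12 \cdot 0}{490 \cdot 12} = \frac{11 \cdot 0}{5880} = 0 \cdot \frac{1}{5880} = 0$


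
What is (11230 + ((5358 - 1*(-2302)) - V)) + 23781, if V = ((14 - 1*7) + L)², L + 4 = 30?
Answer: 41582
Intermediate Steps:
L = 26 (L = -4 + 30 = 26)
V = 1089 (V = ((14 - 1*7) + 26)² = ((14 - 7) + 26)² = (7 + 26)² = 33² = 1089)
(11230 + ((5358 - 1*(-2302)) - V)) + 23781 = (11230 + ((5358 - 1*(-2302)) - 1*1089)) + 23781 = (11230 + ((5358 + 2302) - 1089)) + 23781 = (11230 + (7660 - 1089)) + 23781 = (11230 + 6571) + 23781 = 17801 + 23781 = 41582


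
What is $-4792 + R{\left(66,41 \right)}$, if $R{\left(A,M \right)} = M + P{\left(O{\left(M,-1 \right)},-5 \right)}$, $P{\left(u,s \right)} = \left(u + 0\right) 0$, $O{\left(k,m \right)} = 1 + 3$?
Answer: $-4751$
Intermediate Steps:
$O{\left(k,m \right)} = 4$
$P{\left(u,s \right)} = 0$ ($P{\left(u,s \right)} = u 0 = 0$)
$R{\left(A,M \right)} = M$ ($R{\left(A,M \right)} = M + 0 = M$)
$-4792 + R{\left(66,41 \right)} = -4792 + 41 = -4751$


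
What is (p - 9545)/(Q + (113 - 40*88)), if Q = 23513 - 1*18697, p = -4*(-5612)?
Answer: 12903/1409 ≈ 9.1576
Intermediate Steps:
p = 22448
Q = 4816 (Q = 23513 - 18697 = 4816)
(p - 9545)/(Q + (113 - 40*88)) = (22448 - 9545)/(4816 + (113 - 40*88)) = 12903/(4816 + (113 - 3520)) = 12903/(4816 - 3407) = 12903/1409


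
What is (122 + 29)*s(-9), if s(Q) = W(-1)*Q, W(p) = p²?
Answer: -1359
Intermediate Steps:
s(Q) = Q (s(Q) = (-1)²*Q = 1*Q = Q)
(122 + 29)*s(-9) = (122 + 29)*(-9) = 151*(-9) = -1359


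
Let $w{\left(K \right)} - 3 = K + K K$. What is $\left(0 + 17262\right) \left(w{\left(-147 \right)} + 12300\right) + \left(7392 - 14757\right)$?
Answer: $582844065$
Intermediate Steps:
$w{\left(K \right)} = 3 + K + K^{2}$ ($w{\left(K \right)} = 3 + \left(K + K K\right) = 3 + \left(K + K^{2}\right) = 3 + K + K^{2}$)
$\left(0 + 17262\right) \left(w{\left(-147 \right)} + 12300\right) + \left(7392 - 14757\right) = \left(0 + 17262\right) \left(\left(3 - 147 + \left(-147\right)^{2}\right) + 12300\right) + \left(7392 - 14757\right) = 17262 \left(\left(3 - 147 + 21609\right) + 12300\right) - 7365 = 17262 \left(21465 + 12300\right) - 7365 = 17262 \cdot 33765 - 7365 = 582851430 - 7365 = 582844065$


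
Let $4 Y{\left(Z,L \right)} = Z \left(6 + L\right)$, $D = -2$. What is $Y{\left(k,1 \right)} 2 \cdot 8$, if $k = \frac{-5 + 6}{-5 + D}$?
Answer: $-4$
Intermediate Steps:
$k = - \frac{1}{7}$ ($k = \frac{-5 + 6}{-5 - 2} = 1 \frac{1}{-7} = 1 \left(- \frac{1}{7}\right) = - \frac{1}{7} \approx -0.14286$)
$Y{\left(Z,L \right)} = \frac{Z \left(6 + L\right)}{4}$
$Y{\left(k,1 \right)} 2 \cdot 8 = \frac{1}{4} \left(- \frac{1}{7}\right) \left(6 + 1\right) 2 \cdot 8 = \frac{1}{4} \left(- \frac{1}{7}\right) 7 \cdot 2 \cdot 8 = \left(- \frac{1}{4}\right) 2 \cdot 8 = \left(- \frac{1}{2}\right) 8 = -4$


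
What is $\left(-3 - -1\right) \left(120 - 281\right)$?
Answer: $322$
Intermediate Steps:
$\left(-3 - -1\right) \left(120 - 281\right) = \left(-3 + 1\right) \left(-161\right) = \left(-2\right) \left(-161\right) = 322$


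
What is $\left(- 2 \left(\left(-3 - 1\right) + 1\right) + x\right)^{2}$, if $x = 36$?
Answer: $1764$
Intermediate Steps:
$\left(- 2 \left(\left(-3 - 1\right) + 1\right) + x\right)^{2} = \left(- 2 \left(\left(-3 - 1\right) + 1\right) + 36\right)^{2} = \left(- 2 \left(-4 + 1\right) + 36\right)^{2} = \left(\left(-2\right) \left(-3\right) + 36\right)^{2} = \left(6 + 36\right)^{2} = 42^{2} = 1764$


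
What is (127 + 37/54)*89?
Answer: 613655/54 ≈ 11364.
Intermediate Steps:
(127 + 37/54)*89 = (6895/54)*89 = 613655/54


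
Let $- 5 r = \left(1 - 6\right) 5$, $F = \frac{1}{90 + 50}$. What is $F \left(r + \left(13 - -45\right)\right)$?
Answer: $\frac{9}{20} \approx 0.45$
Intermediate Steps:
$F = \frac{1}{140} \approx 0.0071429$
$r = 5$ ($r = - \frac{\left(1 - 6\right) 5}{5} = - \frac{\left(-5\right) 5}{5} = \left(- \frac{1}{5}\right) \left(-25\right) = 5$)
$F \left(r + \left(13 - -45\right)\right) = \frac{5 + \left(13 - -45\right)}{140} = \frac{5 + \left(13 + 45\right)}{140} = \frac{5 + 58}{140} = \frac{1}{140} \cdot 63 = \frac{9}{20}$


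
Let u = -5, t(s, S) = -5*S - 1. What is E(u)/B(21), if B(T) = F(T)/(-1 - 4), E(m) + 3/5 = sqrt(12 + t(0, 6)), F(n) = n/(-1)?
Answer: -1/7 + 5*I*sqrt(19)/21 ≈ -0.14286 + 1.0378*I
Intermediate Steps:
F(n) = -n (F(n) = n*(-1) = -n)
t(s, S) = -1 - 5*S
E(m) = -3/5 + I*sqrt(19) (E(m) = -3/5 + sqrt(12 + (-1 - 5*6)) = -3/5 + sqrt(12 + (-1 - 30)) = -3/5 + sqrt(12 - 31) = -3/5 + sqrt(-19) = -3/5 + I*sqrt(19))
B(T) = T/5 (B(T) = (-T)/(-1 - 4) = -T/(-5) = -T*(-1/5) = T/5)
E(u)/B(21) = (-3/5 + I*sqrt(19))/(((1/5)*21)) = (-3/5 + I*sqrt(19))/(21/5) = (-3/5 + I*sqrt(19))*(5/21) = -1/7 + 5*I*sqrt(19)/21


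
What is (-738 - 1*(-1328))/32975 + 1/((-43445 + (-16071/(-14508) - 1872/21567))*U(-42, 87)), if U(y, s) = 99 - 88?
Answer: 150787352774306/8428465321742015 ≈ 0.017890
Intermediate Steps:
U(y, s) = 11
(-738 - 1*(-1328))/32975 + 1/((-43445 + (-16071/(-14508) - 1872/21567))*U(-42, 87)) = (-738 - 1*(-1328))/32975 + 1/(-43445 + (-16071/(-14508) - 1872/21567)*11) = (-738 + 1328)*(1/32975) + (1/11)/(-43445 + (-16071*(-1/14508) - 1872*1/21567)) = 590*(1/32975) + (1/11)/(-43445 + (5357/4836 - 48/553)) = 118/6595 + (1/11)/(-43445 + 2730293/2674308) = 118/6595 + (1/11)/(-116182580767/2674308) = 118/6595 - 2674308/116182580767*1/11 = 118/6595 - 2674308/1278008388437 = 150787352774306/8428465321742015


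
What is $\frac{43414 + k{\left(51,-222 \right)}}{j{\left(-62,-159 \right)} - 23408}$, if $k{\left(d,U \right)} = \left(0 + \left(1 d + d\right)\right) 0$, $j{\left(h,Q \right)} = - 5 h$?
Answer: $- \frac{21707}{11549} \approx -1.8796$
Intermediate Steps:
$k{\left(d,U \right)} = 0$ ($k{\left(d,U \right)} = \left(0 + \left(d + d\right)\right) 0 = \left(0 + 2 d\right) 0 = 2 d 0 = 0$)
$\frac{43414 + k{\left(51,-222 \right)}}{j{\left(-62,-159 \right)} - 23408} = \frac{43414 + 0}{\left(-5\right) \left(-62\right) - 23408} = \frac{43414}{310 - 23408} = \frac{43414}{-23098} = 43414 \left(- \frac{1}{23098}\right) = - \frac{21707}{11549}$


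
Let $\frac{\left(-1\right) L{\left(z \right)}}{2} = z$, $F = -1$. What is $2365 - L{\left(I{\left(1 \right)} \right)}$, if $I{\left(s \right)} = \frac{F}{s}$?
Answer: $2363$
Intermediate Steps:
$I{\left(s \right)} = - \frac{1}{s}$
$L{\left(z \right)} = - 2 z$
$2365 - L{\left(I{\left(1 \right)} \right)} = 2365 - - 2 \left(- 1^{-1}\right) = 2365 - - 2 \left(\left(-1\right) 1\right) = 2365 - \left(-2\right) \left(-1\right) = 2365 - 2 = 2363$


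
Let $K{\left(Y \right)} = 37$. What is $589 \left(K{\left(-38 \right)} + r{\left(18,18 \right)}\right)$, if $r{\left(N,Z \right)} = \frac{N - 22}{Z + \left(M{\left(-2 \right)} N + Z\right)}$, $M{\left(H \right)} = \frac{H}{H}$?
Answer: $\frac{587233}{27} \approx 21749.0$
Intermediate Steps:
$M{\left(H \right)} = 1$
$r{\left(N,Z \right)} = \frac{-22 + N}{N + 2 Z}$ ($r{\left(N,Z \right)} = \frac{N - 22}{Z + \left(1 N + Z\right)} = \frac{-22 + N}{Z + \left(N + Z\right)} = \frac{-22 + N}{N + 2 Z}$)
$589 \left(K{\left(-38 \right)} + r{\left(18,18 \right)}\right) = 589 \left(37 + \frac{-22 + 18}{18 + 2 \cdot 18}\right) = 589 \left(37 + \frac{1}{18 + 36} \left(-4\right)\right) = 589 \left(37 + \frac{1}{54} \left(-4\right)\right) = 589 \left(37 - \frac{2}{27}\right) = 589 \cdot \frac{997}{27} = \frac{587233}{27}$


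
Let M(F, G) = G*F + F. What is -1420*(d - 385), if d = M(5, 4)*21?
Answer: -198800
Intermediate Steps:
M(F, G) = F + F*G (M(F, G) = F*G + F = F + F*G)
d = 525 (d = (5*(1 + 4))*21 = (5*5)*21 = 25*21 = 525)
-1420*(d - 385) = -1420*(525 - 385) = -1420*140 = -198800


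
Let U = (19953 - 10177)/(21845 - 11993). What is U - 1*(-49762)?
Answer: 122566250/2463 ≈ 49763.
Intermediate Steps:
U = 2444/2463 (U = 9776/9852 = 9776*(1/9852) = 2444/2463 ≈ 0.99229)
U - 1*(-49762) = 2444/2463 - 1*(-49762) = 2444/2463 + 49762 = 122566250/2463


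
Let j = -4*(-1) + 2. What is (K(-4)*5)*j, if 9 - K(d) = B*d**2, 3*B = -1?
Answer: 430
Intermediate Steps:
B = -1/3 (B = (1/3)*(-1) = -1/3 ≈ -0.33333)
K(d) = 9 + d**2/3 (K(d) = 9 - (-1)*d**2/3 = 9 + d**2/3)
j = 6 (j = 4 + 2 = 6)
(K(-4)*5)*j = ((9 + (1/3)*(-4)**2)*5)*6 = ((9 + (1/3)*16)*5)*6 = ((9 + 16/3)*5)*6 = ((43/3)*5)*6 = (215/3)*6 = 430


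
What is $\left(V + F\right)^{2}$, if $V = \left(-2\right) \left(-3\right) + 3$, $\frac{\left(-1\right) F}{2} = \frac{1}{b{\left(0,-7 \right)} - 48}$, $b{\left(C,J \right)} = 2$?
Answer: $\frac{43264}{529} \approx 81.785$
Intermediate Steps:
$F = \frac{1}{23}$ ($F = - \frac{2}{2 - 48} = - \frac{2}{-46} = \left(-2\right) \left(- \frac{1}{46}\right) = \frac{1}{23} \approx 0.043478$)
$V = 9$ ($V = 6 + 3 = 9$)
$\left(V + F\right)^{2} = \left(9 + \frac{1}{23}\right)^{2} = \left(\frac{208}{23}\right)^{2} = \frac{43264}{529}$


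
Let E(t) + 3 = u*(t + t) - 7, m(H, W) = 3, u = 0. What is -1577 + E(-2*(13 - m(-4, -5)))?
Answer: -1587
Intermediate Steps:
E(t) = -10 (E(t) = -3 + (0*(t + t) - 7) = -3 + (0*(2*t) - 7) = -3 + (0 - 7) = -3 - 7 = -10)
-1577 + E(-2*(13 - m(-4, -5))) = -1577 - 10 = -1587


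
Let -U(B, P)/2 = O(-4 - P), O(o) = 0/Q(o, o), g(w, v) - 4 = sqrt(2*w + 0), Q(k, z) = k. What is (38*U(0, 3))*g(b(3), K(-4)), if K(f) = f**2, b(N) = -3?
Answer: 0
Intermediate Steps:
g(w, v) = 4 + sqrt(2)*sqrt(w) (g(w, v) = 4 + sqrt(2*w + 0) = 4 + sqrt(2*w) = 4 + sqrt(2)*sqrt(w))
O(o) = 0 (O(o) = 0/o = 0)
U(B, P) = 0 (U(B, P) = -2*0 = 0)
(38*U(0, 3))*g(b(3), K(-4)) = (38*0)*(4 + sqrt(2)*sqrt(-3)) = 0*(4 + sqrt(2)*(I*sqrt(3))) = 0*(4 + I*sqrt(6)) = 0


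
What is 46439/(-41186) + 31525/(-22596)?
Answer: -1173862147/465319428 ≈ -2.5227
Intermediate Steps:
46439/(-41186) + 31525/(-22596) = 46439*(-1/41186) + 31525*(-1/22596) = -46439/41186 - 31525/22596 = -1173862147/465319428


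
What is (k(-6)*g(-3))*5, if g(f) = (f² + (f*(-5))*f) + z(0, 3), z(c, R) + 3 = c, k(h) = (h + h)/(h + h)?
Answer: -195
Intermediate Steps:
k(h) = 1 (k(h) = (2*h)/((2*h)) = (2*h)*(1/(2*h)) = 1)
z(c, R) = -3 + c
g(f) = -3 - 4*f² (g(f) = (f² + (f*(-5))*f) + (-3 + 0) = (f² + (-5*f)*f) - 3 = (f² - 5*f²) - 3 = -4*f² - 3 = -3 - 4*f²)
(k(-6)*g(-3))*5 = (1*(-3 - 4*(-3)²))*5 = (1*(-3 - 4*9))*5 = (1*(-3 - 36))*5 = (1*(-39))*5 = -39*5 = -195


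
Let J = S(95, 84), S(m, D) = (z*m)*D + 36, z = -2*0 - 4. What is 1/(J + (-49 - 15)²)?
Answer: -1/27788 ≈ -3.5987e-5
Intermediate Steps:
z = -4 (z = 0 - 4 = -4)
S(m, D) = 36 - 4*D*m (S(m, D) = (-4*m)*D + 36 = -4*D*m + 36 = 36 - 4*D*m)
J = -31884 (J = 36 - 4*84*95 = 36 - 31920 = -31884)
1/(J + (-49 - 15)²) = 1/(-31884 + (-49 - 15)²) = 1/(-31884 + (-64)²) = 1/(-31884 + 4096) = 1/(-27788) = -1/27788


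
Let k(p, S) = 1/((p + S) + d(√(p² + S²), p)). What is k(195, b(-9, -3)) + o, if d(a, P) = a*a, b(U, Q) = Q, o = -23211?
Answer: -887263685/38226 ≈ -23211.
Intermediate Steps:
d(a, P) = a²
k(p, S) = 1/(S + p + S² + p²) (k(p, S) = 1/((p + S) + (√(p² + S²))²) = 1/((S + p) + (√(S² + p²))²) = 1/((S + p) + (S² + p²)) = 1/(S + p + S² + p²))
k(195, b(-9, -3)) + o = 1/(-3 + 195 + (-3)² + 195²) - 23211 = 1/(-3 + 195 + 9 + 38025) - 23211 = 1/38226 - 23211 = -887263685/38226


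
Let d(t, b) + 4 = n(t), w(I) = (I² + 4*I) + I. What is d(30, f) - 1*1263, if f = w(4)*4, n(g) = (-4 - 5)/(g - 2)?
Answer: -35485/28 ≈ -1267.3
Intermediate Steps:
n(g) = -9/(-2 + g)
w(I) = I² + 5*I
f = 144 (f = (4*(5 + 4))*4 = (4*9)*4 = 36*4 = 144)
d(t, b) = -4 - 9/(-2 + t)
d(30, f) - 1*1263 = (-1 - 4*30)/(-2 + 30) - 1*1263 = (-1 - 120)/28 - 1263 = (1/28)*(-121) - 1263 = -121/28 - 1263 = -35485/28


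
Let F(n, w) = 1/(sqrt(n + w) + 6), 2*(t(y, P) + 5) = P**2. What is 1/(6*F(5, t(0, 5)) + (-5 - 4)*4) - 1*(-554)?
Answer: 171731/310 + sqrt(2)/1860 ≈ 553.97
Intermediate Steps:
t(y, P) = -5 + P**2/2
F(n, w) = 1/(6 + sqrt(n + w))
1/(6*F(5, t(0, 5)) + (-5 - 4)*4) - 1*(-554) = 1/(6/(6 + sqrt(5 + (-5 + (1/2)*5**2))) + (-5 - 4)*4) - 1*(-554) = 1/(6/(6 + sqrt(5 + (-5 + (1/2)*25))) - 9*4) + 554 = 1/(6/(6 + sqrt(5 + (-5 + 25/2))) - 36) + 554 = 1/(6/(6 + sqrt(5 + 15/2)) - 36) + 554 = 1/(6/(6 + sqrt(25/2)) - 36) + 554 = 1/(6/(6 + 5*sqrt(2)/2) - 36) + 554 = 1/(-36 + 6/(6 + 5*sqrt(2)/2)) + 554 = 554 + 1/(-36 + 6/(6 + 5*sqrt(2)/2))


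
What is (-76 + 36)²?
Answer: 1600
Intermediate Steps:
(-76 + 36)² = (-40)² = 1600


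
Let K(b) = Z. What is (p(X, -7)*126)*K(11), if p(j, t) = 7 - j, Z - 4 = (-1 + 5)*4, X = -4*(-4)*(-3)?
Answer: 138600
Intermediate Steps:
X = -48 (X = 16*(-3) = -48)
Z = 20 (Z = 4 + (-1 + 5)*4 = 4 + 4*4 = 4 + 16 = 20)
K(b) = 20
(p(X, -7)*126)*K(11) = ((7 - 1*(-48))*126)*20 = ((7 + 48)*126)*20 = (55*126)*20 = 6930*20 = 138600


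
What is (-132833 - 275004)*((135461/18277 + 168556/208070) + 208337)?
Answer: -161567703239422068972/1901447695 ≈ -8.4971e+10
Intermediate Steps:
(-132833 - 275004)*((135461/18277 + 168556/208070) + 208337) = -407837*((135461*(1/18277) + 168556*(1/208070)) + 208337) = -407837*((135461/18277 + 84278/104035) + 208337) = -407837*(15633034141/1901447695 + 208337) = -407837*396157541467356/1901447695 = -161567703239422068972/1901447695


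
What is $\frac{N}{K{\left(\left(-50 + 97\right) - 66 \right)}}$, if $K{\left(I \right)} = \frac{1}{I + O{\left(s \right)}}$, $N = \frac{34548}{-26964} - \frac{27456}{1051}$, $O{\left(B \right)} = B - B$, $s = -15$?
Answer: $\frac{1229669759}{2361597} \approx 520.69$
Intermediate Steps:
$O{\left(B \right)} = 0$
$N = - \frac{64719461}{2361597}$ ($N = 34548 \left(- \frac{1}{26964}\right) - \frac{27456}{1051} = - \frac{2879}{2247} - \frac{27456}{1051} = - \frac{64719461}{2361597} \approx -27.405$)
$K{\left(I \right)} = \frac{1}{I}$ ($K{\left(I \right)} = \frac{1}{I + 0} = \frac{1}{I}$)
$\frac{N}{K{\left(\left(-50 + 97\right) - 66 \right)}} = - \frac{64719461}{2361597 \frac{1}{\left(-50 + 97\right) - 66}} = - \frac{64719461}{2361597 \frac{1}{47 - 66}} = - \frac{64719461}{2361597 \frac{1}{-19}} = - \frac{64719461}{2361597 \left(- \frac{1}{19}\right)} = \left(- \frac{64719461}{2361597}\right) \left(-19\right) = \frac{1229669759}{2361597}$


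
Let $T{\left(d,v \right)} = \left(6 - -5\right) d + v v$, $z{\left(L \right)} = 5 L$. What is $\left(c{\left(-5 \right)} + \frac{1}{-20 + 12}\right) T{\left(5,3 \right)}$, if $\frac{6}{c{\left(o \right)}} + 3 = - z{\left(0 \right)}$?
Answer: $-136$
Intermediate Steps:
$T{\left(d,v \right)} = v^{2} + 11 d$ ($T{\left(d,v \right)} = \left(6 + 5\right) d + v^{2} = 11 d + v^{2} = v^{2} + 11 d$)
$c{\left(o \right)} = -2$ ($c{\left(o \right)} = \frac{6}{-3 - 5 \cdot 0} = \frac{6}{-3 - 0} = \frac{6}{-3 + 0} = \frac{6}{-3} = 6 \left(- \frac{1}{3}\right) = -2$)
$\left(c{\left(-5 \right)} + \frac{1}{-20 + 12}\right) T{\left(5,3 \right)} = \left(-2 + \frac{1}{-20 + 12}\right) \left(3^{2} + 11 \cdot 5\right) = \left(-2 + \frac{1}{-8}\right) \left(9 + 55\right) = \left(-2 - \frac{1}{8}\right) 64 = \left(- \frac{17}{8}\right) 64 = -136$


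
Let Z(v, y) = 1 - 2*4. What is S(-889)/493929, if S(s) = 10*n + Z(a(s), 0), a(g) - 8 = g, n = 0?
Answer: -7/493929 ≈ -1.4172e-5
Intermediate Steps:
a(g) = 8 + g
Z(v, y) = -7 (Z(v, y) = 1 - 8 = -7)
S(s) = -7 (S(s) = 10*0 - 7 = 0 - 7 = -7)
S(-889)/493929 = -7/493929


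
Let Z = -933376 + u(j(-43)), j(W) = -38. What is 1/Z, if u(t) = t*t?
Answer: -1/931932 ≈ -1.0730e-6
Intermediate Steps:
u(t) = t²
Z = -931932 (Z = -933376 + (-38)² = -933376 + 1444 = -931932)
1/Z = 1/(-931932) = -1/931932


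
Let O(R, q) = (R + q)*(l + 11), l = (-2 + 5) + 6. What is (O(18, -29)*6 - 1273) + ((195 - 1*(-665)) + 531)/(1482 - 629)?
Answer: -2210438/853 ≈ -2591.4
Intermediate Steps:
l = 9 (l = 3 + 6 = 9)
O(R, q) = 20*R + 20*q (O(R, q) = (R + q)*(9 + 11) = (R + q)*20 = 20*R + 20*q)
(O(18, -29)*6 - 1273) + ((195 - 1*(-665)) + 531)/(1482 - 629) = ((20*18 + 20*(-29))*6 - 1273) + ((195 - 1*(-665)) + 531)/(1482 - 629) = ((360 - 580)*6 - 1273) + ((195 + 665) + 531)/853 = (-220*6 - 1273) + (860 + 531)*(1/853) = (-1320 - 1273) + 1391*(1/853) = -2593 + 1391/853 = -2210438/853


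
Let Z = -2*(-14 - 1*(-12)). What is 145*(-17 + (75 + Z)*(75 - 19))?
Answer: 639015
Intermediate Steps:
Z = 4 (Z = -2*(-14 + 12) = -2*(-2) = 4)
145*(-17 + (75 + Z)*(75 - 19)) = 145*(-17 + (75 + 4)*(75 - 19)) = 145*(-17 + 79*56) = 145*(-17 + 4424) = 145*4407 = 639015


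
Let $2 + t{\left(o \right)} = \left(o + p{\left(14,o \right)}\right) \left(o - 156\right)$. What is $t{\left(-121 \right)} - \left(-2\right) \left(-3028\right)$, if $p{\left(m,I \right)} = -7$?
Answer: $29398$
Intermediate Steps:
$t{\left(o \right)} = -2 + \left(-156 + o\right) \left(-7 + o\right)$ ($t{\left(o \right)} = -2 + \left(o - 7\right) \left(o - 156\right) = -2 + \left(-7 + o\right) \left(-156 + o\right) = -2 + \left(-156 + o\right) \left(-7 + o\right)$)
$t{\left(-121 \right)} - \left(-2\right) \left(-3028\right) = \left(1090 + \left(-121\right)^{2} - -19723\right) - \left(-2\right) \left(-3028\right) = \left(1090 + 14641 + 19723\right) - 6056 = 35454 - 6056 = 29398$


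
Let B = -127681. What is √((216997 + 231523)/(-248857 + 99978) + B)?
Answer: I*√2830110604088601/148879 ≈ 357.33*I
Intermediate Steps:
√((216997 + 231523)/(-248857 + 99978) + B) = √((216997 + 231523)/(-248857 + 99978) - 127681) = √(448520/(-148879) - 127681) = √(448520*(-1/148879) - 127681) = √(-448520/148879 - 127681) = √(-19009468119/148879) = I*√2830110604088601/148879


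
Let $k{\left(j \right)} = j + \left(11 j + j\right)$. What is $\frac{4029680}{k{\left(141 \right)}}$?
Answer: $\frac{4029680}{1833} \approx 2198.4$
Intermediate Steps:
$k{\left(j \right)} = 13 j$ ($k{\left(j \right)} = j + 12 j = 13 j$)
$\frac{4029680}{k{\left(141 \right)}} = \frac{4029680}{13 \cdot 141} = \frac{4029680}{1833}$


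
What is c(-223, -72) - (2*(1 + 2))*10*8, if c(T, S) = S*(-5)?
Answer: -120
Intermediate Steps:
c(T, S) = -5*S
c(-223, -72) - (2*(1 + 2))*10*8 = -5*(-72) - (2*(1 + 2))*10*8 = 360 - (2*3)*10*8 = 360 - 6*10*8 = 360 - 60*8 = 360 - 1*480 = 360 - 480 = -120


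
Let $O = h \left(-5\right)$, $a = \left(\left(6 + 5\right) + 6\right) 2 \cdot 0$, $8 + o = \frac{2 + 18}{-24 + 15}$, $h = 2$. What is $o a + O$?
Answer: $-10$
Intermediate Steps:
$o = - \frac{92}{9}$ ($o = -8 + \frac{2 + 18}{-24 + 15} = -8 + \frac{20}{-9} = -8 + 20 \left(- \frac{1}{9}\right) = -8 - \frac{20}{9} = - \frac{92}{9} \approx -10.222$)
$a = 0$ ($a = \left(11 + 6\right) 2 \cdot 0 = 17 \cdot 2 \cdot 0 = 34 \cdot 0 = 0$)
$O = -10$ ($O = 2 \left(-5\right) = -10$)
$o a + O = \left(- \frac{92}{9}\right) 0 - 10 = 0 - 10 = -10$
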